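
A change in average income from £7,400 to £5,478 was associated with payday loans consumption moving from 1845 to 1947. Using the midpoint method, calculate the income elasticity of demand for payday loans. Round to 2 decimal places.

-0.18

%ΔQ = (1947 − 1845)/[(1845+1947)/2] = 102/1896 ≈ 0.0538.
%ΔI = (5,478 − 7,400)/[(7,400+5,478)/2] = -1922/6439 ≈ -0.2985.
E_I = %ΔQ/%ΔI ≈ -0.18.
E_I < 0: inferior good.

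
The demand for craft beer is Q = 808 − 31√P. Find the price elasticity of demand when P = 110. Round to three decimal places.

At P = 110, Q = 482.8693.
dQ/dP = −31/(2√P) = −31/(2·10.4881).
Point elasticity E = (dQ/dP)·(P/Q) = -1.4779 × 110/482.8693 ≈ -0.337.
|E| < 1, so demand is inelastic at this price.

-0.337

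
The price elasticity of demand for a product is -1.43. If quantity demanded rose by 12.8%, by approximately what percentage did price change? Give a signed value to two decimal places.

%ΔQ ≈ E × %ΔP ⇒ %ΔP = %ΔQ / E = (12.8%)/(-1.43) ≈ -8.95%.

-8.95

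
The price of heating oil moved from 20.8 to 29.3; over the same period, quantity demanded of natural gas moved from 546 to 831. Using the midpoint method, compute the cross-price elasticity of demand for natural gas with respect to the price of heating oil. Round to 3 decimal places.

1.220

%ΔQ_x = (831 − 546)/[(546+831)/2] = 285/688.5 ≈ 0.4139.
%ΔP_y = (29.3 − 20.8)/[(20.8+29.3)/2] ≈ 0.3393.
E_xy = 0.4139/0.3393 ≈ 1.220.
E_xy > 0, so natural gas and heating oil are substitutes.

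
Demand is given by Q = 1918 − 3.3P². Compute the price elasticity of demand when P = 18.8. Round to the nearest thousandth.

-3.103

At P = 18.8, Q = 751.648.
dQ/dP = −2·3.3·P = −124.08.
Point elasticity E = (dQ/dP)·(P/Q) = -124.08 × 18.8/751.648 ≈ -3.103.
|E| > 1, so demand is elastic at this price.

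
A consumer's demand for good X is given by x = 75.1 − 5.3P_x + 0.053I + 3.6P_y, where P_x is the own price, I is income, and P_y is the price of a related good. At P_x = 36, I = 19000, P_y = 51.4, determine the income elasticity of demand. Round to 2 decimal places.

0.94

Evaluating quantity at (P_x, I, P_y) gives x = 75.1 − 5.3(36) + 0.053(19000) + 3.6(51.4) = 75.1 − 190.8 + 1007 + 185.04 = 1076.34.
∂x/∂I = +0.053, so E_I = 0.053·(19000/1076.34) ≈ 0.94.
E_I ∈ (0,1): normal good (necessity).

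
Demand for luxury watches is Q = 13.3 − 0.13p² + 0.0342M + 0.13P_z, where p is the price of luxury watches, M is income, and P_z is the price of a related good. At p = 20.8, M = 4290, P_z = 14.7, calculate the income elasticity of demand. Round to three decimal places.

First evaluate Q: 13.3 − 0.13(20.8)² + 0.0342(4290) + 0.13(14.7) = 13.3 − 56.2432 + 146.718 + 1.911 = 105.6858.
∂Q/∂M = +0.0342, so E_I = 0.0342·(4290/105.6858) ≈ 1.388.
E_I > 1: normal good (luxury).

1.388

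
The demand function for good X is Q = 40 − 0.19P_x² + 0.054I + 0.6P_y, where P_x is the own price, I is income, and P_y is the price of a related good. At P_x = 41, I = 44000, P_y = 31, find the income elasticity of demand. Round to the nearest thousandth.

1.123

Substituting, Q = 40 − 0.19(41)² + 0.054(44000) + 0.6(31) = 40 − 319.39 + 2376 + 18.6 = 2115.21.
∂Q/∂I = +0.054, so E_I = 0.054·(44000/2115.21) ≈ 1.123.
E_I > 1: normal good (luxury).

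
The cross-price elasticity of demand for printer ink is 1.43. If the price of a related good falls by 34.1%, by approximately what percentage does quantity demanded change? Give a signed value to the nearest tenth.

-48.8

%ΔQ ≈ E × %ΔP_y = (1.43) × (-34.1%) ≈ -48.8%.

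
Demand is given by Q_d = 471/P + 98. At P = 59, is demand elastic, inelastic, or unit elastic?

At P = 59, Q_d = 105.9831.
dQ_d/dP = −471/P² = −0.1353.
Point elasticity E = (dQ_d/dP)·(P/Q_d) = -0.1353 × 59/105.9831 ≈ -0.075.
|E| ≈ 0.075 < 1, so demand is inelastic.

inelastic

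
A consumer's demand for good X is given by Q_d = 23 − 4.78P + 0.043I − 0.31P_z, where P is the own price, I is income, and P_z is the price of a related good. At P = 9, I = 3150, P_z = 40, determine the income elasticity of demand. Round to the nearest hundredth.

1.31

Q_d = 23 − 4.78(9) + 0.043(3150) − 0.31(40) = 23 − 43.02 + 135.45 − 12.4 = 103.03.
∂Q_d/∂I = +0.043, so E_I = 0.043·(3150/103.03) ≈ 1.31.
E_I > 1: normal good (luxury).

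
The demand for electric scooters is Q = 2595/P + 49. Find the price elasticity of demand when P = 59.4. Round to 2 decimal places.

At P = 59.4, Q = 92.6869.
dQ/dP = −2595/P² = −0.7355.
Point elasticity E = (dQ/dP)·(P/Q) = -0.7355 × 59.4/92.6869 ≈ -0.47.
|E| < 1, so demand is inelastic at this price.

-0.47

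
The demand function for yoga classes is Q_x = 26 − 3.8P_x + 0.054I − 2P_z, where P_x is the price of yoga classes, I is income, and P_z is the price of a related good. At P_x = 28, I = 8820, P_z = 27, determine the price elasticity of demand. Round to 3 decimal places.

Evaluating quantity at (P_x, I, P_z) gives Q_x = 26 − 3.8(28) + 0.054(8820) − 2(27) = 26 − 106.4 + 476.28 − 54 = 341.88.
∂Q_x/∂P_x = −3.8, so E_p = (−3.8)·(28/341.88) ≈ -0.311.
|E_p| < 1: demand is inelastic.

-0.311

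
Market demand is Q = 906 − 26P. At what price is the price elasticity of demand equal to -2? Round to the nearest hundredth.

23.23

Set −bP/(a − bP) = −2 ⇒ bP = 2(a − bP) ⇒ bP(1+2) = 2·a.
P = 2·906/(26·3) ≈ 23.23.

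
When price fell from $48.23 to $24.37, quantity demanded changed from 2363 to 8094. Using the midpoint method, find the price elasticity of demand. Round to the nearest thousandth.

-1.668

%Δq = (8094 − 2363)/[(2363 + 8094)/2] = 5731/5228.5 ≈ 1.0961.
%ΔP = (24.37 − 48.23)/[(48.23 + 24.37)/2] = -23.86/36.3 ≈ -0.6573.
Arc elasticity E = %Δq/%ΔP ≈ 1.0961/-0.6573 ≈ -1.668.
|E| > 1: demand is elastic over this range.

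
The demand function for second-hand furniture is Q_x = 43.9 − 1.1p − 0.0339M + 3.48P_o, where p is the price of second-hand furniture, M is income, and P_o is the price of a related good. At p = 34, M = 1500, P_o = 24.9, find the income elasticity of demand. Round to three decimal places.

-1.202

Substituting, Q_x = 43.9 − 1.1(34) − 0.0339(1500) + 3.48(24.9) = 43.9 − 37.4 − 50.85 + 86.652 = 42.302.
∂Q_x/∂M = −0.0339, so E_I = -0.0339·(1500/42.302) ≈ -1.202.
E_I < 0: inferior good.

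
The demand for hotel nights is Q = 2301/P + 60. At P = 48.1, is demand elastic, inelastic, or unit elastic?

inelastic

At P = 48.1, Q = 107.8378.
dQ/dP = −2301/P² = −0.9945.
Point elasticity E = (dQ/dP)·(P/Q) = -0.9945 × 48.1/107.8378 ≈ -0.444.
|E| ≈ 0.444 < 1, so demand is inelastic.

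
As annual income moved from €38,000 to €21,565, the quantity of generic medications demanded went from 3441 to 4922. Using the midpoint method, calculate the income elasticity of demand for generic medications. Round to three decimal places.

-0.642

%ΔQ = (4922 − 3441)/[(3441+4922)/2] = 1481/4181.5 ≈ 0.3542.
%ΔI = (21,565 − 38,000)/[(38,000+21,565)/2] = -16435/29782.5 ≈ -0.5518.
E_I = %ΔQ/%ΔI ≈ -0.642.
E_I < 0: inferior good.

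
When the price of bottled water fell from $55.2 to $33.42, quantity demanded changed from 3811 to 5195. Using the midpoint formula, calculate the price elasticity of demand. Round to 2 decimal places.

-0.63

%Δq = (5195 − 3811)/[(3811 + 5195)/2] = 1384/4503 ≈ 0.3074.
%Δp = (33.42 − 55.2)/[(55.2 + 33.42)/2] = -21.78/44.31 ≈ -0.4915.
Arc elasticity E = %Δq/%Δp ≈ 0.3074/-0.4915 ≈ -0.63.
|E| < 1: demand is inelastic over this range.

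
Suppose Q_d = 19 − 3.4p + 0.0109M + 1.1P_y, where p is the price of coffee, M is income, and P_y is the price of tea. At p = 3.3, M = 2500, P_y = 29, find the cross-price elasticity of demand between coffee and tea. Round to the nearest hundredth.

Evaluating quantity at (p, M, P_y) gives Q_d = 19 − 3.4(3.3) + 0.0109(2500) + 1.1(29) = 19 − 11.22 + 27.25 + 31.9 = 66.93.
∂Q_d/∂P_y = +1.1, so E_xy = 1.1·(29/66.93) ≈ 0.48.
E_xy > 0: the goods are substitutes.

0.48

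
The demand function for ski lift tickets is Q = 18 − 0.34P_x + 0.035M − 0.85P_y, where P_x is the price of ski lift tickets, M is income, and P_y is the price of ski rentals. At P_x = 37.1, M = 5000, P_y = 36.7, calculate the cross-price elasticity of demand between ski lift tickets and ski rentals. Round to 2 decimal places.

Evaluating quantity at (P_x, M, P_y) gives Q = 18 − 0.34(37.1) + 0.035(5000) − 0.85(36.7) = 18 − 12.614 + 175 − 31.195 = 149.191.
∂Q/∂P_y = −0.85, so E_xy = -0.85·(36.7/149.191) ≈ -0.21.
E_xy < 0: the goods are complements.

-0.21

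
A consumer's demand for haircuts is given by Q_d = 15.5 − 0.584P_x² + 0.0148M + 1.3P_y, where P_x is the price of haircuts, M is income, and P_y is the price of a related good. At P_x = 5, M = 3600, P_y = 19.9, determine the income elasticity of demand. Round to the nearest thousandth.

Q_d = 15.5 − 0.584(5)² + 0.0148(3600) + 1.3(19.9) = 15.5 − 14.6 + 53.28 + 25.87 = 80.05.
∂Q_d/∂M = +0.0148, so E_I = 0.0148·(3600/80.05) ≈ 0.666.
E_I ∈ (0,1): normal good (necessity).

0.666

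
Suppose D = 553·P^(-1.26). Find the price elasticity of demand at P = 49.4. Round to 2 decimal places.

-1.26

For a Cobb–Douglas (constant-elasticity) form D = A·P^α·…, the elasticity with respect to P equals the exponent α at every point.
Here the exponent on P is -1.26, so the price elasticity of demand is -1.26.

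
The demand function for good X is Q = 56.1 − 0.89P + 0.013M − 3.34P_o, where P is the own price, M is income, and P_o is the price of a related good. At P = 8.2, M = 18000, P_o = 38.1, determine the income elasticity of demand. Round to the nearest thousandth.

1.504

First evaluate Q: 56.1 − 0.89(8.2) + 0.013(18000) − 3.34(38.1) = 56.1 − 7.298 + 234 − 127.254 = 155.548.
∂Q/∂M = +0.013, so E_I = 0.013·(18000/155.548) ≈ 1.504.
E_I > 1: normal good (luxury).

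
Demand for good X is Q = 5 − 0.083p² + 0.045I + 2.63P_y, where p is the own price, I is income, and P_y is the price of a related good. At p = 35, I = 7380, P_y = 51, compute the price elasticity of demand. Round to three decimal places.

Substituting, Q = 5 − 0.083(35)² + 0.045(7380) + 2.63(51) = 5 − 101.675 + 332.1 + 134.13 = 369.555.
∂Q/∂p = −2·0.083·p = -5.81, so E_p = -5.81·(35/369.555) ≈ -0.550.
|E_p| < 1: demand is inelastic.

-0.550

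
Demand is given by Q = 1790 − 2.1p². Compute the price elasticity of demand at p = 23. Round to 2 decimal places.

-3.27

At p = 23, Q = 679.1.
dQ/dp = −2·2.1·p = −96.6.
Point elasticity E = (dQ/dp)·(p/Q) = -96.6 × 23/679.1 ≈ -3.27.
|E| > 1, so demand is elastic at this price.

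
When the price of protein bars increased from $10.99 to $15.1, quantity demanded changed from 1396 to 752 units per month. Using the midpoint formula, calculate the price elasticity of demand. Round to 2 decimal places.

%ΔQ = (752 − 1396)/[(1396 + 752)/2] = -644/1074 ≈ -0.5996.
%Δp = (15.1 − 10.99)/[(10.99 + 15.1)/2] = 4.11/13.045 ≈ 0.3151.
Arc elasticity E = %ΔQ/%Δp ≈ -0.5996/0.3151 ≈ -1.90.
|E| > 1: demand is elastic over this range.

-1.90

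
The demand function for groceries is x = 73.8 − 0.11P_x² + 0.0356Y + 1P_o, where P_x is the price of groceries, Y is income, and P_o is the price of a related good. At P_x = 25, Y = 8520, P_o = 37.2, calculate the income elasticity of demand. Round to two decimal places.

Evaluating quantity at (P_x, Y, P_o) gives x = 73.8 − 0.11(25)² + 0.0356(8520) + 1(37.2) = 73.8 − 68.75 + 303.312 + 37.2 = 345.562.
∂x/∂Y = +0.0356, so E_I = 0.0356·(8520/345.562) ≈ 0.88.
E_I ∈ (0,1): normal good (necessity).

0.88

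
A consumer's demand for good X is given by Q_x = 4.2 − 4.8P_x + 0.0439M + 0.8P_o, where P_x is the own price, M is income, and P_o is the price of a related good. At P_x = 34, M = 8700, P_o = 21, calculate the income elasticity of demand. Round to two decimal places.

Substituting, Q_x = 4.2 − 4.8(34) + 0.0439(8700) + 0.8(21) = 4.2 − 163.2 + 381.93 + 16.8 = 239.73.
∂Q_x/∂M = +0.0439, so E_I = 0.0439·(8700/239.73) ≈ 1.59.
E_I > 1: normal good (luxury).

1.59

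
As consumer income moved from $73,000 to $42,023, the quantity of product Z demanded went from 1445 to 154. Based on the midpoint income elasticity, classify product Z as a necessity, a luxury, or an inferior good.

%ΔQ = (154 − 1445)/[(1445+154)/2] = -1291/799.5 ≈ -1.6148.
%ΔI = (42,023 − 73,000)/[(73,000+42,023)/2] = -30977/57511.5 ≈ -0.5386.
E_I = %ΔQ/%ΔI ≈ 2.998.
E_I > 1: normal good (luxury).

luxury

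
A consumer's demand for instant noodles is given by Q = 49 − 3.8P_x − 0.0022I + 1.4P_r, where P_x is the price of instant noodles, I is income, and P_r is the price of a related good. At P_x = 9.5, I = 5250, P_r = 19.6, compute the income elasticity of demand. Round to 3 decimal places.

-0.401

Q = 49 − 3.8(9.5) − 0.0022(5250) + 1.4(19.6) = 49 − 36.1 − 11.55 + 27.44 = 28.79.
∂Q/∂I = −0.0022, so E_I = -0.0022·(5250/28.79) ≈ -0.401.
E_I < 0: inferior good.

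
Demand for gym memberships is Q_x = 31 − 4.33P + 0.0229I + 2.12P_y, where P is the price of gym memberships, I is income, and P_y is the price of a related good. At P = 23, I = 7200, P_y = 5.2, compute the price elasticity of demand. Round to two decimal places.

-0.93

Q_x = 31 − 4.33(23) + 0.0229(7200) + 2.12(5.2) = 31 − 99.59 + 164.88 + 11.024 = 107.314.
∂Q_x/∂P = −4.33, so E_p = (−4.33)·(23/107.314) ≈ -0.93.
|E_p| < 1: demand is inelastic.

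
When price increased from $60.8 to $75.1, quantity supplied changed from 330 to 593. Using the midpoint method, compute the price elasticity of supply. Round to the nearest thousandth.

%ΔQ = (593 − 330)/[(330 + 593)/2] = 263/461.5 ≈ 0.5699.
%Δp = (75.1 − 60.8)/[(60.8 + 75.1)/2] = 14.3/67.95 ≈ 0.2104.
Arc elasticity E = %ΔQ/%Δp ≈ 0.5699/0.2104 ≈ 2.708.
|E| > 1: supply is elastic over this range.

2.708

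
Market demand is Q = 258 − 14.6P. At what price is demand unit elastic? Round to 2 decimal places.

For linear demand Q = a − bP, E = −bP/(a − bP). |E| = 1 ⇒ bP = a − bP ⇒ P = a/(2b).
P = 258/(2·14.6) ≈ 8.84.

8.84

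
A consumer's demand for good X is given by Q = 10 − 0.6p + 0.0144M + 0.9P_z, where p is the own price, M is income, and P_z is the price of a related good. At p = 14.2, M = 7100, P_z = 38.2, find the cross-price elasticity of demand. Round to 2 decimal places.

0.25

Q = 10 − 0.6(14.2) + 0.0144(7100) + 0.9(38.2) = 10 − 8.52 + 102.24 + 34.38 = 138.1.
∂Q/∂P_z = +0.9, so E_xy = 0.9·(38.2/138.1) ≈ 0.25.
E_xy > 0: the goods are substitutes.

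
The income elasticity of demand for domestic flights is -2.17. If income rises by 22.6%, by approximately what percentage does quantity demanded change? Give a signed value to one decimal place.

-49.0

%ΔQ ≈ E × %ΔI = (-2.17) × (22.6%) ≈ -49.0%.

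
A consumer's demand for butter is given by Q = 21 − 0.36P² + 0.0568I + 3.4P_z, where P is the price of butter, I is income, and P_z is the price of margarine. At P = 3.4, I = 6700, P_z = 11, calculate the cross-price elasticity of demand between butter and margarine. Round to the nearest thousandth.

Q = 21 − 0.36(3.4)² + 0.0568(6700) + 3.4(11) = 21 − 4.1616 + 380.56 + 37.4 = 434.7984.
∂Q/∂P_z = +3.4, so E_xy = 3.4·(11/434.7984) ≈ 0.086.
E_xy > 0: the goods are substitutes.

0.086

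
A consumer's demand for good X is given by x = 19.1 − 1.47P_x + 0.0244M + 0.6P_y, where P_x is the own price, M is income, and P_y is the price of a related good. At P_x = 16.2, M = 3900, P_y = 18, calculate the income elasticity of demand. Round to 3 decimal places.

First evaluate x: 19.1 − 1.47(16.2) + 0.0244(3900) + 0.6(18) = 19.1 − 23.814 + 95.16 + 10.8 = 101.246.
∂x/∂M = +0.0244, so E_I = 0.0244·(3900/101.246) ≈ 0.940.
E_I ∈ (0,1): normal good (necessity).

0.940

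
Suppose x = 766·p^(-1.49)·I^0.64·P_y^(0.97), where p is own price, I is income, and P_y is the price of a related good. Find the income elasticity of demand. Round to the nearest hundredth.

0.64

For a Cobb–Douglas (constant-elasticity) form x = A·I^α·…, the elasticity with respect to I equals the exponent α at every point.
Here the exponent on I is 0.64, so the income elasticity of demand is 0.64.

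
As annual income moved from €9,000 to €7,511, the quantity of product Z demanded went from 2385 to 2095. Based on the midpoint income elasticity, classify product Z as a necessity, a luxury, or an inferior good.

necessity

%ΔQ = (2095 − 2385)/[(2385+2095)/2] = -290/2240 ≈ -0.1295.
%ΔI = (7,511 − 9,000)/[(9,000+7,511)/2] = -1489/8255.5 ≈ -0.1804.
E_I = %ΔQ/%ΔI ≈ 0.718.
E_I ∈ (0,1): normal good (necessity).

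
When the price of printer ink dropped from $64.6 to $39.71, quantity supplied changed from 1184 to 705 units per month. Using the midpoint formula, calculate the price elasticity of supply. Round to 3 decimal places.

%Δq = (705 − 1184)/[(1184 + 705)/2] = -479/944.5 ≈ -0.5071.
%ΔP = (39.71 − 64.6)/[(64.6 + 39.71)/2] = -24.89/52.155 ≈ -0.4772.
Arc elasticity E = %Δq/%ΔP ≈ -0.5071/-0.4772 ≈ 1.063.
|E| > 1: supply is elastic over this range.

1.063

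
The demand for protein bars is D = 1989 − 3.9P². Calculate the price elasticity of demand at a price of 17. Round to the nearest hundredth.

At P = 17, D = 861.9.
dD/dP = −2·3.9·P = −132.6.
Point elasticity E = (dD/dP)·(P/D) = -132.6 × 17/861.9 ≈ -2.62.
|E| > 1, so demand is elastic at this price.

-2.62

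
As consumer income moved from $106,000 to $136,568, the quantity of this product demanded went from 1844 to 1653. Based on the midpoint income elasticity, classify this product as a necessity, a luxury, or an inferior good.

%ΔQ = (1653 − 1844)/[(1844+1653)/2] = -191/1748.5 ≈ -0.1092.
%ΔM = (136,568 − 106,000)/[(106,000+136,568)/2] = 30568/121284 ≈ 0.2520.
E_I = %ΔQ/%ΔM ≈ -0.433.
E_I < 0: inferior good.

inferior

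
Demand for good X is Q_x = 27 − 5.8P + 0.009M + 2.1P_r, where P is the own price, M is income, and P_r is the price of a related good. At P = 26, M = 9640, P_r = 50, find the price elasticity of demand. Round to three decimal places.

-2.219

Q_x = 27 − 5.8(26) + 0.009(9640) + 2.1(50) = 27 − 150.8 + 86.76 + 105 = 67.96.
∂Q_x/∂P = −5.8, so E_p = (−5.8)·(26/67.96) ≈ -2.219.
|E_p| > 1: demand is elastic.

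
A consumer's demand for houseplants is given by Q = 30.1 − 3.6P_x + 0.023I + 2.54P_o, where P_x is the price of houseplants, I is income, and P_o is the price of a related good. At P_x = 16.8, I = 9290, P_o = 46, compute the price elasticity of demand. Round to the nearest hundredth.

At the given point, Q = 30.1 − 3.6(16.8) + 0.023(9290) + 2.54(46) = 30.1 − 60.48 + 213.67 + 116.84 = 300.13.
∂Q/∂P_x = −3.6, so E_p = (−3.6)·(16.8/300.13) ≈ -0.20.
|E_p| < 1: demand is inelastic.

-0.20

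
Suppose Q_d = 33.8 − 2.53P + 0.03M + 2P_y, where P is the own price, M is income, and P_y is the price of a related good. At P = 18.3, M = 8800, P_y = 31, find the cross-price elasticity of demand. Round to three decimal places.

0.198

Q_d = 33.8 − 2.53(18.3) + 0.03(8800) + 2(31) = 33.8 − 46.299 + 264 + 62 = 313.501.
∂Q_d/∂P_y = +2, so E_xy = 2·(31/313.501) ≈ 0.198.
E_xy > 0: the goods are substitutes.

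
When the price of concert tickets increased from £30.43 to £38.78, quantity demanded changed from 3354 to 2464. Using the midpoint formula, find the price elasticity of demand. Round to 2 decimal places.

-1.27

%ΔQ = (2464 − 3354)/[(3354 + 2464)/2] = -890/2909 ≈ -0.3059.
%ΔP = (38.78 − 30.43)/[(30.43 + 38.78)/2] = 8.35/34.605 ≈ 0.2413.
Arc elasticity E = %ΔQ/%ΔP ≈ -0.3059/0.2413 ≈ -1.27.
|E| > 1: demand is elastic over this range.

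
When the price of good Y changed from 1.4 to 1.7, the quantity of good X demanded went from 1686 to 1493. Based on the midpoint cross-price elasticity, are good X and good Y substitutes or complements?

complements

%ΔQ_x = (1493 − 1686)/[(1686+1493)/2] = -193/1589.5 ≈ -0.1214.
%ΔP_y = (1.7 − 1.4)/[(1.4+1.7)/2] ≈ 0.1935.
E_xy = -0.1214/0.1935 ≈ -0.627.
E_xy < 0, so the goods are complements.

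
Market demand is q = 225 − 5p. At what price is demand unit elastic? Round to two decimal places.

For linear demand q = a − bp, E = −bp/(a − bp). |E| = 1 ⇒ bp = a − bp ⇒ p = a/(2b).
p = 225/(2·5) = 22.50.

22.50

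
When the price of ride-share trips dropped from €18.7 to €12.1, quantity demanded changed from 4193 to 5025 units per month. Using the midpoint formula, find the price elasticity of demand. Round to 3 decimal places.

%ΔQ = (5025 − 4193)/[(4193 + 5025)/2] = 832/4609 ≈ 0.1805.
%Δp = (12.1 − 18.7)/[(18.7 + 12.1)/2] = -6.6/15.4 ≈ -0.4286.
Arc elasticity E = %ΔQ/%Δp ≈ 0.1805/-0.4286 ≈ -0.421.
|E| < 1: demand is inelastic over this range.

-0.421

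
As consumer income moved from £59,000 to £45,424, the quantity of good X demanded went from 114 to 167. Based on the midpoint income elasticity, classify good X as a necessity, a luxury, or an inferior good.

%ΔQ = (167 − 114)/[(114+167)/2] = 53/140.5 ≈ 0.3772.
%ΔI = (45,424 − 59,000)/[(59,000+45,424)/2] = -13576/52212 ≈ -0.2600.
E_I = %ΔQ/%ΔI ≈ -1.451.
E_I < 0: inferior good.

inferior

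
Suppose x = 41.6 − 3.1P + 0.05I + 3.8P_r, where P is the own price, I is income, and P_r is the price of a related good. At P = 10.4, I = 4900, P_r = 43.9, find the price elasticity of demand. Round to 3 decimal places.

-0.077

x = 41.6 − 3.1(10.4) + 0.05(4900) + 3.8(43.9) = 41.6 − 32.24 + 245 + 166.82 = 421.18.
∂x/∂P = −3.1, so E_p = (−3.1)·(10.4/421.18) ≈ -0.077.
|E_p| < 1: demand is inelastic.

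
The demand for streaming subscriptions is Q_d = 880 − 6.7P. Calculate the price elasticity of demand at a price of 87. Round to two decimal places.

At P = 87, Q_d = 297.1.
dQ_d/dP = −6.7.
Point elasticity E = (dQ_d/dP)·(P/Q_d) = -6.7 × 87/297.1 ≈ -1.96.
|E| > 1, so demand is elastic at this price.

-1.96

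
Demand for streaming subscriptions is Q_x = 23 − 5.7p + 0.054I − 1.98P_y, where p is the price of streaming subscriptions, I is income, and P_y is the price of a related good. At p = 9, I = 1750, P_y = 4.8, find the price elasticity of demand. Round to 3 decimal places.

-0.905

First evaluate Q_x: 23 − 5.7(9) + 0.054(1750) − 1.98(4.8) = 23 − 51.3 + 94.5 − 9.504 = 56.696.
∂Q_x/∂p = −5.7, so E_p = (−5.7)·(9/56.696) ≈ -0.905.
|E_p| < 1: demand is inelastic.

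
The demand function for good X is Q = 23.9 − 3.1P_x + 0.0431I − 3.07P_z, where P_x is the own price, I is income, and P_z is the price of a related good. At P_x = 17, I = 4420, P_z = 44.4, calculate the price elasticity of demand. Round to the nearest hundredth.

First evaluate Q: 23.9 − 3.1(17) + 0.0431(4420) − 3.07(44.4) = 23.9 − 52.7 + 190.502 − 136.308 = 25.394.
∂Q/∂P_x = −3.1, so E_p = (−3.1)·(17/25.394) ≈ -2.08.
|E_p| > 1: demand is elastic.

-2.08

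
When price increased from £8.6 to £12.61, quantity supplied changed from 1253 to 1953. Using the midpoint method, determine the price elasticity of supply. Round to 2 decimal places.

1.15

%Δq = (1953 − 1253)/[(1253 + 1953)/2] = 700/1603 ≈ 0.4367.
%Δp = (12.61 − 8.6)/[(8.6 + 12.61)/2] = 4.01/10.605 ≈ 0.3781.
Arc elasticity E = %Δq/%Δp ≈ 0.4367/0.3781 ≈ 1.15.
|E| > 1: supply is elastic over this range.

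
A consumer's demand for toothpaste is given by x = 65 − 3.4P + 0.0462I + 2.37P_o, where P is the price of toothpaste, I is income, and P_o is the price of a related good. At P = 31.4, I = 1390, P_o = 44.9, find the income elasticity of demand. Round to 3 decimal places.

0.498

x = 65 − 3.4(31.4) + 0.0462(1390) + 2.37(44.9) = 65 − 106.76 + 64.218 + 106.413 = 128.871.
∂x/∂I = +0.0462, so E_I = 0.0462·(1390/128.871) ≈ 0.498.
E_I ∈ (0,1): normal good (necessity).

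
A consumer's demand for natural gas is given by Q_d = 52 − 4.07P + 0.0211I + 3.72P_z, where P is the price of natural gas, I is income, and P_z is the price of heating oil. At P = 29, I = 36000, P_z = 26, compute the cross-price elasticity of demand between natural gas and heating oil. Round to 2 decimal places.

At the given point, Q_d = 52 − 4.07(29) + 0.0211(36000) + 3.72(26) = 52 − 118.03 + 759.6 + 96.72 = 790.29.
∂Q_d/∂P_z = +3.72, so E_xy = 3.72·(26/790.29) ≈ 0.12.
E_xy > 0: the goods are substitutes.

0.12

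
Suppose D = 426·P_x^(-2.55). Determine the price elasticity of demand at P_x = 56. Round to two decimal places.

For a Cobb–Douglas (constant-elasticity) form D = A·P_x^α·…, the elasticity with respect to P_x equals the exponent α at every point.
Here the exponent on P_x is -2.55, so the price elasticity of demand is -2.55.

-2.55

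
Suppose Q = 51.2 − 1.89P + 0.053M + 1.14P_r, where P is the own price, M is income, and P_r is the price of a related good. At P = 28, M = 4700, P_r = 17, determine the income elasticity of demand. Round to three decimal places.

0.934

Substituting, Q = 51.2 − 1.89(28) + 0.053(4700) + 1.14(17) = 51.2 − 52.92 + 249.1 + 19.38 = 266.76.
∂Q/∂M = +0.053, so E_I = 0.053·(4700/266.76) ≈ 0.934.
E_I ∈ (0,1): normal good (necessity).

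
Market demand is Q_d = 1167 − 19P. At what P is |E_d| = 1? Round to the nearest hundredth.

30.71

For linear demand Q_d = a − bP, E = −bP/(a − bP). |E| = 1 ⇒ bP = a − bP ⇒ P = a/(2b).
P = 1167/(2·19) ≈ 30.71.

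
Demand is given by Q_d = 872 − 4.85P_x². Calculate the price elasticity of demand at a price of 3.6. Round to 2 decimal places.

At P_x = 3.6, Q_d = 809.144.
dQ_d/dP_x = −2·4.85·P_x = −34.92.
Point elasticity E = (dQ_d/dP_x)·(P_x/Q_d) = -34.92 × 3.6/809.144 ≈ -0.16.
|E| < 1, so demand is inelastic at this price.

-0.16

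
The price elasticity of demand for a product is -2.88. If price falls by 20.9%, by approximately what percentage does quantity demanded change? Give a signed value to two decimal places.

%ΔQ ≈ E × %ΔP = (-2.88) × (-20.9%) ≈ 60.19%.

60.19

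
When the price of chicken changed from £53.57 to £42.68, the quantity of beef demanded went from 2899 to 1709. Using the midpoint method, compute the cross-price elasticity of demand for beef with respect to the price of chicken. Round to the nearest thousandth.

2.282

%ΔQ_x = (1709 − 2899)/[(2899+1709)/2] = -1190/2304 ≈ -0.5165.
%ΔP_y = (42.68 − 53.57)/[(53.57+42.68)/2] ≈ -0.2263.
E_xy = -0.5165/-0.2263 ≈ 2.282.
E_xy > 0, so beef and chicken are substitutes.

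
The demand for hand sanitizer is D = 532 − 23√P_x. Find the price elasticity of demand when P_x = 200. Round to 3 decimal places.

At P_x = 200, D = 206.7309.
dD/dP_x = −23/(2√P_x) = −23/(2·14.1421).
Point elasticity E = (dD/dP_x)·(P_x/D) = -0.8132 × 200/206.7309 ≈ -0.787.
|E| < 1, so demand is inelastic at this price.

-0.787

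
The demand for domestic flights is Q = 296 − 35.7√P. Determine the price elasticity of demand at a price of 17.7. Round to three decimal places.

-0.515

At P = 17.7, Q = 145.8052.
dQ/dP = −35.7/(2√P) = −35.7/(2·4.2071).
Point elasticity E = (dQ/dP)·(P/Q) = -4.2428 × 17.7/145.8052 ≈ -0.515.
|E| < 1, so demand is inelastic at this price.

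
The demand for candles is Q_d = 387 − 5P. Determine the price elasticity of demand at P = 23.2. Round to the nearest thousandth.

At P = 23.2, Q_d = 271.
dQ_d/dP = −5.
Point elasticity E = (dQ_d/dP)·(P/Q_d) = -5 × 23.2/271 ≈ -0.428.
|E| < 1, so demand is inelastic at this price.

-0.428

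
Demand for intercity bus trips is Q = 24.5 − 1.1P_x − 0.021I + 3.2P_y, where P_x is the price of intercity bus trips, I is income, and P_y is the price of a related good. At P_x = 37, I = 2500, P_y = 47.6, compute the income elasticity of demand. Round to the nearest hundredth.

Evaluating quantity at (P_x, I, P_y) gives Q = 24.5 − 1.1(37) − 0.021(2500) + 3.2(47.6) = 24.5 − 40.7 − 52.5 + 152.32 = 83.62.
∂Q/∂I = −0.021, so E_I = -0.021·(2500/83.62) ≈ -0.63.
E_I < 0: inferior good.

-0.63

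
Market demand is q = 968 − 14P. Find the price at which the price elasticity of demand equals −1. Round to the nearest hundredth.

34.57

For linear demand q = a − bP, E = −bP/(a − bP). |E| = 1 ⇒ bP = a − bP ⇒ P = a/(2b).
P = 968/(2·14) ≈ 34.57.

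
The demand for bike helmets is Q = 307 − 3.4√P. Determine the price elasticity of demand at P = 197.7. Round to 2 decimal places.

-0.09

At P = 197.7, Q = 259.194.
dQ/dP = −3.4/(2√P) = −3.4/(2·14.0606).
Point elasticity E = (dQ/dP)·(P/Q) = -0.1209 × 197.7/259.194 ≈ -0.09.
|E| < 1, so demand is inelastic at this price.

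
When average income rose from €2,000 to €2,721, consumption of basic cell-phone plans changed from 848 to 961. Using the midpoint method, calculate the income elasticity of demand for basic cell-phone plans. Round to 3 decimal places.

%ΔQ = (961 − 848)/[(848+961)/2] = 113/904.5 ≈ 0.1249.
%ΔM = (2,721 − 2,000)/[(2,000+2,721)/2] = 721/2360.5 ≈ 0.3054.
E_I = %ΔQ/%ΔM ≈ 0.409.
E_I ∈ (0,1): normal good (necessity).

0.409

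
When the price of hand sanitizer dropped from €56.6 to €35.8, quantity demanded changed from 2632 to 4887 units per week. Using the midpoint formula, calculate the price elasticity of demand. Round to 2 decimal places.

%Δq = (4887 − 2632)/[(2632 + 4887)/2] = 2255/3759.5 ≈ 0.5998.
%ΔP = (35.8 − 56.6)/[(56.6 + 35.8)/2] = -20.8/46.2 ≈ -0.4502.
Arc elasticity E = %Δq/%ΔP ≈ 0.5998/-0.4502 ≈ -1.33.
|E| > 1: demand is elastic over this range.

-1.33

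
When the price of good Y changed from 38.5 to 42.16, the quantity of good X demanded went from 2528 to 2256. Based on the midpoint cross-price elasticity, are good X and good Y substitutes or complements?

%ΔQ_x = (2256 − 2528)/[(2528+2256)/2] = -272/2392 ≈ -0.1137.
%ΔP_y = (42.16 − 38.5)/[(38.5+42.16)/2] ≈ 0.0908.
E_xy = -0.1137/0.0908 ≈ -1.253.
E_xy < 0, so the goods are complements.

complements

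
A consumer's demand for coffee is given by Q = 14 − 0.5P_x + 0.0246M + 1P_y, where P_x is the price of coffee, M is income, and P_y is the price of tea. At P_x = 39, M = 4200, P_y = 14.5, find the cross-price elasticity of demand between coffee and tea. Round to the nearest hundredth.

0.13

Substituting, Q = 14 − 0.5(39) + 0.0246(4200) + 1(14.5) = 14 − 19.5 + 103.32 + 14.5 = 112.32.
∂Q/∂P_y = +1, so E_xy = 1·(14.5/112.32) ≈ 0.13.
E_xy > 0: the goods are substitutes.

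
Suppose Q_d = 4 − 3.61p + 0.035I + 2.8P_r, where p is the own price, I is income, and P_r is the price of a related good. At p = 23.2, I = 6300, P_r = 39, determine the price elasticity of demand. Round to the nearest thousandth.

First evaluate Q_d: 4 − 3.61(23.2) + 0.035(6300) + 2.8(39) = 4 − 83.752 + 220.5 + 109.2 = 249.948.
∂Q_d/∂p = −3.61, so E_p = (−3.61)·(23.2/249.948) ≈ -0.335.
|E_p| < 1: demand is inelastic.

-0.335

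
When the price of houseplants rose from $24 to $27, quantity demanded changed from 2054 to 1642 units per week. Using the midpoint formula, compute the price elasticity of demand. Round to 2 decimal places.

-1.90

%Δq = (1642 − 2054)/[(2054 + 1642)/2] = -412/1848 ≈ -0.2229.
%ΔP = (27 − 24)/[(24 + 27)/2] = 3/25.5 ≈ 0.1176.
Arc elasticity E = %Δq/%ΔP ≈ -0.2229/0.1176 ≈ -1.90.
|E| > 1: demand is elastic over this range.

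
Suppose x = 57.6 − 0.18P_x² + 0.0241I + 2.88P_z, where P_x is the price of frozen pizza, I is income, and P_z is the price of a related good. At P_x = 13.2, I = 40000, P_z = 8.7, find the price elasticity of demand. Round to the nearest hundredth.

x = 57.6 − 0.18(13.2)² + 0.0241(40000) + 2.88(8.7) = 57.6 − 31.3632 + 964 + 25.056 = 1015.2928.
∂x/∂P_x = −2·0.18·P_x = -4.752, so E_p = -4.752·(13.2/1015.2928) ≈ -0.06.
|E_p| < 1: demand is inelastic.

-0.06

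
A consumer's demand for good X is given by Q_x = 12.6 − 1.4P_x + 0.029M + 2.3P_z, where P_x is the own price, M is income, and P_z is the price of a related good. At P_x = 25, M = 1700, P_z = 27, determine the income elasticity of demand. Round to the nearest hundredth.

0.55

At the given point, Q_x = 12.6 − 1.4(25) + 0.029(1700) + 2.3(27) = 12.6 − 35 + 49.3 + 62.1 = 89.
∂Q_x/∂M = +0.029, so E_I = 0.029·(1700/89) ≈ 0.55.
E_I ∈ (0,1): normal good (necessity).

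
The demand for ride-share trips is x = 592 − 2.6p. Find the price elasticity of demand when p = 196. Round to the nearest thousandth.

-6.184

At p = 196, x = 82.4.
dx/dp = −2.6.
Point elasticity E = (dx/dp)·(p/x) = -2.6 × 196/82.4 ≈ -6.184.
|E| > 1, so demand is elastic at this price.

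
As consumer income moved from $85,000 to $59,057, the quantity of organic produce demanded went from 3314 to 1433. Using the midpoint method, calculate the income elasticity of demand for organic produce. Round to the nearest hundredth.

%ΔQ = (1433 − 3314)/[(3314+1433)/2] = -1881/2373.5 ≈ -0.7925.
%ΔI = (59,057 − 85,000)/[(85,000+59,057)/2] = -25943/72028.5 ≈ -0.3602.
E_I = %ΔQ/%ΔI ≈ 2.20.
E_I > 1: normal good (luxury).

2.20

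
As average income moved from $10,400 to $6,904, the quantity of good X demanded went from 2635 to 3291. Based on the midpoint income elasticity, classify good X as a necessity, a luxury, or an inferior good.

inferior

%ΔQ = (3291 − 2635)/[(2635+3291)/2] = 656/2963 ≈ 0.2214.
%ΔI = (6,904 − 10,400)/[(10,400+6,904)/2] = -3496/8652 ≈ -0.4041.
E_I = %ΔQ/%ΔI ≈ -0.548.
E_I < 0: inferior good.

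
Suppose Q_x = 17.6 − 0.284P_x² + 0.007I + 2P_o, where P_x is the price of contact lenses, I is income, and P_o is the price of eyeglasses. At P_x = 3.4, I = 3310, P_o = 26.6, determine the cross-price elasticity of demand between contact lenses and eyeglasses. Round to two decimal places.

0.59

Substituting, Q_x = 17.6 − 0.284(3.4)² + 0.007(3310) + 2(26.6) = 17.6 − 3.283 + 23.17 + 53.2 = 90.687.
∂Q_x/∂P_o = +2, so E_xy = 2·(26.6/90.687) ≈ 0.59.
E_xy > 0: the goods are substitutes.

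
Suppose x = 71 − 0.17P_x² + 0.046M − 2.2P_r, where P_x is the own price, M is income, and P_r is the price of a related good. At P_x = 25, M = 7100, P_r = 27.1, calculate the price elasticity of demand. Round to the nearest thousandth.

-0.917

Evaluating quantity at (P_x, M, P_r) gives x = 71 − 0.17(25)² + 0.046(7100) − 2.2(27.1) = 71 − 106.25 + 326.6 − 59.62 = 231.73.
∂x/∂P_x = −2·0.17·P_x = -8.5, so E_p = -8.5·(25/231.73) ≈ -0.917.
|E_p| < 1: demand is inelastic.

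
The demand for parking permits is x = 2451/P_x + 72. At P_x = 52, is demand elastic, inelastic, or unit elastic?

At P_x = 52, x = 119.1346.
dx/dP_x = −2451/P_x² = −0.9064.
Point elasticity E = (dx/dP_x)·(P_x/x) = -0.9064 × 52/119.1346 ≈ -0.396.
|E| ≈ 0.396 < 1, so demand is inelastic.

inelastic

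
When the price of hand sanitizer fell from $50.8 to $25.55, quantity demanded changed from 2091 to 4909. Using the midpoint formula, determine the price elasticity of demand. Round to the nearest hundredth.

%Δq = (4909 − 2091)/[(2091 + 4909)/2] = 2818/3500 ≈ 0.8051.
%ΔP = (25.55 − 50.8)/[(50.8 + 25.55)/2] = -25.25/38.175 ≈ -0.6614.
Arc elasticity E = %Δq/%ΔP ≈ 0.8051/-0.6614 ≈ -1.22.
|E| > 1: demand is elastic over this range.

-1.22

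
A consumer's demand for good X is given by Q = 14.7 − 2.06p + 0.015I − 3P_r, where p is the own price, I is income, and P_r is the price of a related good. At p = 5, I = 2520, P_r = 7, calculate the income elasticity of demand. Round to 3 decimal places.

1.783

First evaluate Q: 14.7 − 2.06(5) + 0.015(2520) − 3(7) = 14.7 − 10.3 + 37.8 − 21 = 21.2.
∂Q/∂I = +0.015, so E_I = 0.015·(2520/21.2) ≈ 1.783.
E_I > 1: normal good (luxury).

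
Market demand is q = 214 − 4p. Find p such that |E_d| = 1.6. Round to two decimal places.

Set −bp/(a − bp) = −1.6 ⇒ bp = 1.6(a − bp) ⇒ bp(1+1.6) = 1.6·a.
p = 1.6·214/(4·2.6) ≈ 32.92.

32.92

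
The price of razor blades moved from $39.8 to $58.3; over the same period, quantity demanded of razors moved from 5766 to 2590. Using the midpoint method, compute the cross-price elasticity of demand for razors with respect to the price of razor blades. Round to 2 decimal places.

-2.02

%ΔQ_x = (2590 − 5766)/[(5766+2590)/2] = -3176/4178 ≈ -0.7602.
%ΔP_y = (58.3 − 39.8)/[(39.8+58.3)/2] ≈ 0.3772.
E_xy = -0.7602/0.3772 ≈ -2.02.
E_xy < 0, so razors and razor blades are complements.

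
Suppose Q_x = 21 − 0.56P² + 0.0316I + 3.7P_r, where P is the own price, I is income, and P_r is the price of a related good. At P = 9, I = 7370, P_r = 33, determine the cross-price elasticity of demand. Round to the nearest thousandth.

At the given point, Q_x = 21 − 0.56(9)² + 0.0316(7370) + 3.7(33) = 21 − 45.36 + 232.892 + 122.1 = 330.632.
∂Q_x/∂P_r = +3.7, so E_xy = 3.7·(33/330.632) ≈ 0.369.
E_xy > 0: the goods are substitutes.

0.369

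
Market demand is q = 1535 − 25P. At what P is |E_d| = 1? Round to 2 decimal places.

30.70

For linear demand q = a − bP, E = −bP/(a − bP). |E| = 1 ⇒ bP = a − bP ⇒ P = a/(2b).
P = 1535/(2·25) = 30.70.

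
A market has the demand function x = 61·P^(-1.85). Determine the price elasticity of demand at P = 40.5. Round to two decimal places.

-1.85

For a Cobb–Douglas (constant-elasticity) form x = A·P^α·…, the elasticity with respect to P equals the exponent α at every point.
Here the exponent on P is -1.85, so the price elasticity of demand is -1.85.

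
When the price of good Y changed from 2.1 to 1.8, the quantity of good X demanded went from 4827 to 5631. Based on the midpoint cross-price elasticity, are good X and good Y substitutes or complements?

%ΔQ_x = (5631 − 4827)/[(4827+5631)/2] = 804/5229 ≈ 0.1538.
%ΔP_y = (1.8 − 2.1)/[(2.1+1.8)/2] ≈ -0.1538.
E_xy = 0.1538/-0.1538 ≈ -0.999.
E_xy < 0, so the goods are complements.

complements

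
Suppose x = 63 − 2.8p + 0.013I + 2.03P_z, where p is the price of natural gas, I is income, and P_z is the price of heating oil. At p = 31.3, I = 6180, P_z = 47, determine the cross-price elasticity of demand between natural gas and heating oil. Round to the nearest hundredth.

Substituting, x = 63 − 2.8(31.3) + 0.013(6180) + 2.03(47) = 63 − 87.64 + 80.34 + 95.41 = 151.11.
∂x/∂P_z = +2.03, so E_xy = 2.03·(47/151.11) ≈ 0.63.
E_xy > 0: the goods are substitutes.

0.63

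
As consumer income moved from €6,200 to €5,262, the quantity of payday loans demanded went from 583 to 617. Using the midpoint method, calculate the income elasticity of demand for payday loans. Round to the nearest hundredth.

%ΔQ = (617 − 583)/[(583+617)/2] = 34/600 ≈ 0.0567.
%ΔY = (5,262 − 6,200)/[(6,200+5,262)/2] = -938/5731 ≈ -0.1637.
E_I = %ΔQ/%ΔY ≈ -0.35.
E_I < 0: inferior good.

-0.35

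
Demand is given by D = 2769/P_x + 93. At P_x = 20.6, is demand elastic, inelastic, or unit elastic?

inelastic

At P_x = 20.6, D = 227.4175.
dD/dP_x = −2769/P_x² = −6.5251.
Point elasticity E = (dD/dP_x)·(P_x/D) = -6.5251 × 20.6/227.4175 ≈ -0.591.
|E| ≈ 0.591 < 1, so demand is inelastic.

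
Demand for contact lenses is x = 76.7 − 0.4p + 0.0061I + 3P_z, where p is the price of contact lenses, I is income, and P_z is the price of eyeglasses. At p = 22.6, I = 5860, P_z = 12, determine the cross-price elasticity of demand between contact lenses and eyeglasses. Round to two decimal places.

First evaluate x: 76.7 − 0.4(22.6) + 0.0061(5860) + 3(12) = 76.7 − 9.04 + 35.746 + 36 = 139.406.
∂x/∂P_z = +3, so E_xy = 3·(12/139.406) ≈ 0.26.
E_xy > 0: the goods are substitutes.

0.26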